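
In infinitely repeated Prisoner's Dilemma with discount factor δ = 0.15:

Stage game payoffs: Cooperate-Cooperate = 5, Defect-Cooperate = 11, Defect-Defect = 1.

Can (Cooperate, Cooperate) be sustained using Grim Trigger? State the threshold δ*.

δ* = 0.6; since δ = 0.15 < 0.6, cooperation cannot be sustained

Work:
For Grim Trigger:
Cooperate forever: 5/(1-δ)
Defect then punished: 11 + 1·δ/(1-δ)
Need: 5/(1-δ) ≥ 11 + 1·δ/(1-δ)
Solving: δ ≥ (T-R)/(T-P) = (11-5)/(11-1) = 0.6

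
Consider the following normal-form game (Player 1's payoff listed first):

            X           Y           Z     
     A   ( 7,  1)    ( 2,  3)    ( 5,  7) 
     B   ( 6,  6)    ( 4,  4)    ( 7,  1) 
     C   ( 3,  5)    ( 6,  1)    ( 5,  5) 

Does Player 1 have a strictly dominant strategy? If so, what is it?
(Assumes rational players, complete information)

No strictly dominant strategy exists for Player 1

Work:
A strategy strictly dominates another if it gives a strictly higher payoff against every opponent action. Compare each pair of P1's strategies column-by-column:
  A vs B: [7 vs 6, 2 vs 4, 5 vs 7] → A does not strictly dominate B (column Y: 2 ≤ 4)
  A vs C: [7 vs 3, 2 vs 6, 5 vs 5] → A does not strictly dominate C (column Y: 2 ≤ 6)
  B vs A: [6 vs 7, 4 vs 2, 7 vs 5] → B does not strictly dominate A (column X: 6 ≤ 7)
  B vs C: [6 vs 3, 4 vs 6, 7 vs 5] → B does not strictly dominate C (column Y: 4 ≤ 6)
  C vs A: [3 vs 7, 6 vs 2, 5 vs 5] → C does not strictly dominate A (column X: 3 ≤ 7)
  C vs B: [3 vs 6, 6 vs 4, 5 vs 7] → C does not strictly dominate B (column X: 3 ≤ 6)
No single strategy strictly dominates all others → no strictly dominant strategy.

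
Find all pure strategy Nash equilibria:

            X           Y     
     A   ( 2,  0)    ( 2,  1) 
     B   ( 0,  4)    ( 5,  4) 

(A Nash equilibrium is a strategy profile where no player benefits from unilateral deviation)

Nash equilibrium: (B, Y)

Work:
Best responses:
  P1 vs X: payoffs [2, 0] → best response A (payoff 2)
  P1 vs Y: payoffs [2, 5] → best response B (payoff 5)
  P2 vs A: payoffs [0, 1] → best response Y (payoff 1)
  P2 vs B: payoffs [4, 4] → best response X/Y (payoff 4)
Mutual best responses: (B,Y) → Nash equilibria.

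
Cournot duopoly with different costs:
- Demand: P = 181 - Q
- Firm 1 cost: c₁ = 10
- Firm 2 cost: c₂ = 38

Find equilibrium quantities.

q₁* = 66.33, q₂* = 38.33

Work:
Reaction: q₁ = (181 - 10 - q₂)/2
Reaction: q₂ = (181 - 38 - q₁)/2
Solve simultaneously:
q₁* = (181 - 2×10 + 38)/3 = 66.33
q₂* = (181 - 2×38 + 10)/3 = 38.33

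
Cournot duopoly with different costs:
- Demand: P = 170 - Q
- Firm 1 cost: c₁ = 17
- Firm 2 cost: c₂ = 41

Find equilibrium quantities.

q₁* = 59.0, q₂* = 35.0

Work:
Reaction: q₁ = (170 - 17 - q₂)/2
Reaction: q₂ = (170 - 41 - q₁)/2
Solve simultaneously:
q₁* = (170 - 2×17 + 41)/3 = 59.0
q₂* = (170 - 2×41 + 17)/3 = 35.0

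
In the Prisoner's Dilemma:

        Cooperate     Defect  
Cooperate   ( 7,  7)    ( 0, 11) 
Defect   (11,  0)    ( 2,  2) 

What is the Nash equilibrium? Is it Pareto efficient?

(Defect, Defect) is NE; not Pareto efficient

Work:
Defect dominates Cooperate for both players:
If P2 cooperates: Defect (11) > Cooperate (7)
If P2 defects: Defect (2) > Cooperate (0)
NE: (Defect, Defect) with payoff (2, 2)
But (Cooperate, Cooperate) = (7, 7) Pareto dominates (2, 2)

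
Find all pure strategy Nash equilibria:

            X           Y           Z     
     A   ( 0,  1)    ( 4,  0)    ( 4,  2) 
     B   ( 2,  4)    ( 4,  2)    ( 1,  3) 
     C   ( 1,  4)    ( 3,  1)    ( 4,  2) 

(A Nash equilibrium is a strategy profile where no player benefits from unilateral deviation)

Nash equilibrium: (A, Z), (B, X)

Work:
Best responses:
  P1 vs X: payoffs [0, 2, 1] → best response B (payoff 2)
  P1 vs Y: payoffs [4, 4, 3] → best response A/B (payoff 4)
  P1 vs Z: payoffs [4, 1, 4] → best response A/C (payoff 4)
  P2 vs A: payoffs [1, 0, 2] → best response Z (payoff 2)
  P2 vs B: payoffs [4, 2, 3] → best response X (payoff 4)
  P2 vs C: payoffs [4, 1, 2] → best response X (payoff 4)
Mutual best responses: (A,Z), (B,X) → Nash equilibria.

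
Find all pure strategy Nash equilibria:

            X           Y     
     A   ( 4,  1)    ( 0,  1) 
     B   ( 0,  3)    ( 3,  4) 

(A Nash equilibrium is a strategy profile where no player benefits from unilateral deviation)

Nash equilibrium: (A, X), (B, Y)

Work:
Best responses:
  P1 vs X: payoffs [4, 0] → best response A (payoff 4)
  P1 vs Y: payoffs [0, 3] → best response B (payoff 3)
  P2 vs A: payoffs [1, 1] → best response X/Y (payoff 1)
  P2 vs B: payoffs [3, 4] → best response Y (payoff 4)
Mutual best responses: (A,X), (B,Y) → Nash equilibria.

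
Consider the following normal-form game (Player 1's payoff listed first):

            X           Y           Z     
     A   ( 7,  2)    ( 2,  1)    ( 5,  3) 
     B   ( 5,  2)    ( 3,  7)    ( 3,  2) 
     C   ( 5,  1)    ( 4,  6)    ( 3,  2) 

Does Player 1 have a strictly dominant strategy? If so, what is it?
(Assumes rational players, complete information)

No strictly dominant strategy exists for Player 1

Work:
A strategy strictly dominates another if it gives a strictly higher payoff against every opponent action. Compare each pair of P1's strategies column-by-column:
  A vs B: [7 vs 5, 2 vs 3, 5 vs 3] → A does not strictly dominate B (column Y: 2 ≤ 3)
  A vs C: [7 vs 5, 2 vs 4, 5 vs 3] → A does not strictly dominate C (column Y: 2 ≤ 4)
  B vs A: [5 vs 7, 3 vs 2, 3 vs 5] → B does not strictly dominate A (column X: 5 ≤ 7)
  B vs C: [5 vs 5, 3 vs 4, 3 vs 3] → B does not strictly dominate C (column X: 5 ≤ 5)
  C vs A: [5 vs 7, 4 vs 2, 3 vs 5] → C does not strictly dominate A (column X: 5 ≤ 7)
  C vs B: [5 vs 5, 4 vs 3, 3 vs 3] → C does not strictly dominate B (column X: 5 ≤ 5)
No single strategy strictly dominates all others → no strictly dominant strategy.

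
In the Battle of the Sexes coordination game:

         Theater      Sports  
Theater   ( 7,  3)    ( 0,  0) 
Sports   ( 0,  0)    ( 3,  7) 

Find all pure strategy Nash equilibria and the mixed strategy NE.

Pure NE: (Theater, Theater) and (Sports, Sports); Mixed NE: p = 0.7, q = 0.3

Work:
Check pure NE:
(Theater, Theater): (7, 3) - no unilateral deviation beneficial
(Sports, Sports): (3, 7) - no unilateral deviation beneficial
Mixed NE: P1 plays Theater with p = 0.7, P2 plays Theater with q = 0.3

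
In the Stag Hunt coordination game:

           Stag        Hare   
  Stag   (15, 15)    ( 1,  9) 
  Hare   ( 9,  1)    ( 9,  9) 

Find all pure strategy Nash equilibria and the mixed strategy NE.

Pure NE: (Stag, Stag) and (Hare, Hare); Mixed NE: p = 0.5714, q = 0.5714

Work:
Check pure NE:
(Stag, Stag): (15, 15) - no unilateral deviation beneficial
(Hare, Hare): (9, 9) - no unilateral deviation beneficial
Mixed NE: P1 plays Stag with p = 0.5714, P2 plays Stag with q = 0.5714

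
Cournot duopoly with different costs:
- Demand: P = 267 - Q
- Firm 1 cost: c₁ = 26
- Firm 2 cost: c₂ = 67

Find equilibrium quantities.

q₁* = 94.0, q₂* = 53.0

Work:
Reaction: q₁ = (267 - 26 - q₂)/2
Reaction: q₂ = (267 - 67 - q₁)/2
Solve simultaneously:
q₁* = (267 - 2×26 + 67)/3 = 94.0
q₂* = (267 - 2×67 + 26)/3 = 53.0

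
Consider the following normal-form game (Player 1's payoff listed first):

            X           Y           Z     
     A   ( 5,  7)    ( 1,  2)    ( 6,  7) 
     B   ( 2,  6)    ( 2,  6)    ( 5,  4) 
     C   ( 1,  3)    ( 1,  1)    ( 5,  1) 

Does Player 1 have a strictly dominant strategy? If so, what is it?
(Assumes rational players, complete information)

No strictly dominant strategy exists for Player 1

Work:
A strategy strictly dominates another if it gives a strictly higher payoff against every opponent action. Compare each pair of P1's strategies column-by-column:
  A vs B: [5 vs 2, 1 vs 2, 6 vs 5] → A does not strictly dominate B (column Y: 1 ≤ 2)
  A vs C: [5 vs 1, 1 vs 1, 6 vs 5] → A does not strictly dominate C (column Y: 1 ≤ 1)
  B vs A: [2 vs 5, 2 vs 1, 5 vs 6] → B does not strictly dominate A (column X: 2 ≤ 5)
  B vs C: [2 vs 1, 2 vs 1, 5 vs 5] → B does not strictly dominate C (column Z: 5 ≤ 5)
  C vs A: [1 vs 5, 1 vs 1, 5 vs 6] → C does not strictly dominate A (column X: 1 ≤ 5)
  C vs B: [1 vs 2, 1 vs 2, 5 vs 5] → C does not strictly dominate B (column X: 1 ≤ 2)
No single strategy strictly dominates all others → no strictly dominant strategy.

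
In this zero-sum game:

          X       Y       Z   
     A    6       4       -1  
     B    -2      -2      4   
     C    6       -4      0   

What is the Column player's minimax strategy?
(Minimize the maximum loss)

Column should play Y or Z (all achieve the minimum), value = 4

Work:
Column player minimizes Row's maximum payoff:
Column X: max payoff to Row = 6
Column Y: max payoff to Row = 4
Column Z: max payoff to Row = 4
Minimum is 4, achieved by columns Y, Z (tied).
Each of Y or Z is a minimax strategy.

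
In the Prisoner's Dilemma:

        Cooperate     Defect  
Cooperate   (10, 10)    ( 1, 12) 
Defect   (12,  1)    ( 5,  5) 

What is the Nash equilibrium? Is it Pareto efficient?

(Defect, Defect) is NE; not Pareto efficient

Work:
Defect dominates Cooperate for both players:
If P2 cooperates: Defect (12) > Cooperate (10)
If P2 defects: Defect (5) > Cooperate (1)
NE: (Defect, Defect) with payoff (5, 5)
But (Cooperate, Cooperate) = (10, 10) Pareto dominates (5, 5)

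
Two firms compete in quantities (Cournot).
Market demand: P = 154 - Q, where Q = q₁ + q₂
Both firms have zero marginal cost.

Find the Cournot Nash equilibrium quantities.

q₁* = q₂* = 51.33; P* = 51.33

Work:
Profit: π_i = P·q_i = (a - q_i - q_j)·q_i
FOC: ∂π_i/∂q_i = a - 2q_i - q_j = 0
Reaction function: q_i = (154 - q_j)/2
Symmetry: q* = 154/3 = 51.33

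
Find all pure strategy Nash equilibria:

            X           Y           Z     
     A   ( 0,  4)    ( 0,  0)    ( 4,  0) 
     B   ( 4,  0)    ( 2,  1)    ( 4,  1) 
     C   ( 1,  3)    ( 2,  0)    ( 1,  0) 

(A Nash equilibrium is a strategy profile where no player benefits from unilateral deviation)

Nash equilibrium: (B, Y), (B, Z)

Work:
Best responses:
  P1 vs X: payoffs [0, 4, 1] → best response B (payoff 4)
  P1 vs Y: payoffs [0, 2, 2] → best response B/C (payoff 2)
  P1 vs Z: payoffs [4, 4, 1] → best response A/B (payoff 4)
  P2 vs A: payoffs [4, 0, 0] → best response X (payoff 4)
  P2 vs B: payoffs [0, 1, 1] → best response Y/Z (payoff 1)
  P2 vs C: payoffs [3, 0, 0] → best response X (payoff 3)
Mutual best responses: (B,Y), (B,Z) → Nash equilibria.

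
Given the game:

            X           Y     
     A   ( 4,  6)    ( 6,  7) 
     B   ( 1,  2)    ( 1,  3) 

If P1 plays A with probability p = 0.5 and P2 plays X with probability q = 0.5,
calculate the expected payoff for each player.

E[P1] = 3.0, E[P2] = 4.5

Work:
E[P1] = p·q·π₁(A,X) + p·(1-q)·π₁(A,Y) + (1-p)·q·π₁(B,X) + (1-p)·(1-q)·π₁(B,Y)
= 0.5·0.5·4 + 0.5·0.5·6 + 0.5·0.5·1 + 0.5·0.5·1
= 3.0

E[P2] = 4.5 (similar calculation)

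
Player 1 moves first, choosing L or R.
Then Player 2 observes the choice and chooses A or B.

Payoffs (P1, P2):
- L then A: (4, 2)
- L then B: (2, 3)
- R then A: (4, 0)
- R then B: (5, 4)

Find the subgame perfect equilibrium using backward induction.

P1 plays R, P2 plays B after L and B after R; Payoff (5, 4)

Work:
Backward induction:
After L: P2 chooses B → P1 gets 2
After R: P2 chooses B → P1 gets 5
P1 chooses R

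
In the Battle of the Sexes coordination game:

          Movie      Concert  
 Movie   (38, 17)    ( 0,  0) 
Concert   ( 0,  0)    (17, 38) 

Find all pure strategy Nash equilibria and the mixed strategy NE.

Pure NE: (Movie, Movie) and (Concert, Concert); Mixed NE: p = 0.6909, q = 0.3091

Work:
Check pure NE:
(Movie, Movie): (38, 17) - no unilateral deviation beneficial
(Concert, Concert): (17, 38) - no unilateral deviation beneficial
Mixed NE: P1 plays Movie with p = 0.6909, P2 plays Movie with q = 0.3091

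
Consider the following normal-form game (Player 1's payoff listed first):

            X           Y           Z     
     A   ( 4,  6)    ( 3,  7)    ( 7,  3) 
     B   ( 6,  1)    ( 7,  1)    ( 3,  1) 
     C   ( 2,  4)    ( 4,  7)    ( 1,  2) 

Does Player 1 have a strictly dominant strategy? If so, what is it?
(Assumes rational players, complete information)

No strictly dominant strategy exists for Player 1

Work:
A strategy strictly dominates another if it gives a strictly higher payoff against every opponent action. Compare each pair of P1's strategies column-by-column:
  A vs B: [4 vs 6, 3 vs 7, 7 vs 3] → A does not strictly dominate B (column X: 4 ≤ 6)
  A vs C: [4 vs 2, 3 vs 4, 7 vs 1] → A does not strictly dominate C (column Y: 3 ≤ 4)
  B vs A: [6 vs 4, 7 vs 3, 3 vs 7] → B does not strictly dominate A (column Z: 3 ≤ 7)
  B vs C: [6 vs 2, 7 vs 4, 3 vs 1] → B strictly dominates C
  C vs A: [2 vs 4, 4 vs 3, 1 vs 7] → C does not strictly dominate A (column X: 2 ≤ 4)
  C vs B: [2 vs 6, 4 vs 7, 1 vs 3] → C does not strictly dominate B (column X: 2 ≤ 6)
No single strategy strictly dominates all others → no strictly dominant strategy.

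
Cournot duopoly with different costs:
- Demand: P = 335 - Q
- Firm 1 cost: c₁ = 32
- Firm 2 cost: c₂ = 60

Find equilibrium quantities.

q₁* = 110.33, q₂* = 82.33

Work:
Reaction: q₁ = (335 - 32 - q₂)/2
Reaction: q₂ = (335 - 60 - q₁)/2
Solve simultaneously:
q₁* = (335 - 2×32 + 60)/3 = 110.33
q₂* = (335 - 2×60 + 32)/3 = 82.33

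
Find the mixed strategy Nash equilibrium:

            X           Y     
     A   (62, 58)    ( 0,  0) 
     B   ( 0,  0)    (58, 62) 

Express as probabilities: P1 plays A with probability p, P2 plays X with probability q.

p = 0.5167, q = 0.4833

Work:
Find probabilities that make opponent indifferent:
P2 chooses q to make P1 indifferent between A and B
P1 chooses p to make P2 indifferent between X and Y
Mixed NE: P1 plays (A: 0.5167, B: 0.4833), P2 plays (X: 0.4833, Y: 0.5167)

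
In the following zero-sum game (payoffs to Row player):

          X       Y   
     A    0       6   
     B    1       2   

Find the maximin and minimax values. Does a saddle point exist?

Maximin = 1, Minimax = 1, Saddle: True

Work:
Row minimums: [0, 1] → maximin = 1
Column maximums: [1, 6] → minimax = 1
Saddle point exists! Game value = 1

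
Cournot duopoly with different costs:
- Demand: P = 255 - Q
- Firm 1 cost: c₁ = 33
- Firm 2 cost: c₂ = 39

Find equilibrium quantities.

q₁* = 76.0, q₂* = 70.0

Work:
Reaction: q₁ = (255 - 33 - q₂)/2
Reaction: q₂ = (255 - 39 - q₁)/2
Solve simultaneously:
q₁* = (255 - 2×33 + 39)/3 = 76.0
q₂* = (255 - 2×39 + 33)/3 = 70.0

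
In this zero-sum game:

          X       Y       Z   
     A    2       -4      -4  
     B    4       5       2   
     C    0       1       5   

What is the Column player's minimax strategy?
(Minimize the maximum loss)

Column should play X, value = 4

Work:
Column player minimizes Row's maximum payoff:
Column X: max payoff to Row = 4
Column Y: max payoff to Row = 5
Column Z: max payoff to Row = 5
Minimum is 4, achieved by column X.
Minimax strategy: X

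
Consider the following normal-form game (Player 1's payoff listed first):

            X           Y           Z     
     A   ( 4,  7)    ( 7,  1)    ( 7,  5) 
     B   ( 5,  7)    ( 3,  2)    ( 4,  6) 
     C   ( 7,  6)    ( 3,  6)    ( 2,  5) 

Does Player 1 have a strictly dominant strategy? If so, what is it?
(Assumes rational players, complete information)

No strictly dominant strategy exists for Player 1

Work:
A strategy strictly dominates another if it gives a strictly higher payoff against every opponent action. Compare each pair of P1's strategies column-by-column:
  A vs B: [4 vs 5, 7 vs 3, 7 vs 4] → A does not strictly dominate B (column X: 4 ≤ 5)
  A vs C: [4 vs 7, 7 vs 3, 7 vs 2] → A does not strictly dominate C (column X: 4 ≤ 7)
  B vs A: [5 vs 4, 3 vs 7, 4 vs 7] → B does not strictly dominate A (column Y: 3 ≤ 7)
  B vs C: [5 vs 7, 3 vs 3, 4 vs 2] → B does not strictly dominate C (column X: 5 ≤ 7)
  C vs A: [7 vs 4, 3 vs 7, 2 vs 7] → C does not strictly dominate A (column Y: 3 ≤ 7)
  C vs B: [7 vs 5, 3 vs 3, 2 vs 4] → C does not strictly dominate B (column Y: 3 ≤ 3)
No single strategy strictly dominates all others → no strictly dominant strategy.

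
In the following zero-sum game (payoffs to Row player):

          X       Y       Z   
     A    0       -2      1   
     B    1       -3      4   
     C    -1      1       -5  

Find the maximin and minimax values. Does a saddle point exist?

Maximin = -2, Minimax = 1, Saddle: False

Work:
Row minimums: [-2, -3, -5] → maximin = -2
Column maximums: [1, 1, 4] → minimax = 1
No saddle point (maximin ≠ minimax). Mixed strategy needed.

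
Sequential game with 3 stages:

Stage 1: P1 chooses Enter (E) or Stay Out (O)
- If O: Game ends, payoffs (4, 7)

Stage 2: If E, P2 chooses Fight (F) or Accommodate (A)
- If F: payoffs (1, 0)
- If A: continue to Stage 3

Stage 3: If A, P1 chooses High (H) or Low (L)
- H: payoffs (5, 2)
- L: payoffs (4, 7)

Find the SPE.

SPE: (E, A, H); Outcome (5, 2)

Work:
Stage 3: P1 chooses H (5 vs 4)
Stage 2: P2: F->0, A->2 (anticipating H). Choose A
Stage 1: P1: O->4, E->5 (anticipating A, H). Choose E
SPE path: E -> A -> H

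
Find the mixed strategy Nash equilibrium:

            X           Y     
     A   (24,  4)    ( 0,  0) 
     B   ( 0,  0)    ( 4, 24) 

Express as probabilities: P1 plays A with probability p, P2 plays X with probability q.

p = 0.8571, q = 0.1429

Work:
Find probabilities that make opponent indifferent:
P2 chooses q to make P1 indifferent between A and B
P1 chooses p to make P2 indifferent between X and Y
Mixed NE: P1 plays (A: 0.8571, B: 0.1429), P2 plays (X: 0.1429, Y: 0.8571)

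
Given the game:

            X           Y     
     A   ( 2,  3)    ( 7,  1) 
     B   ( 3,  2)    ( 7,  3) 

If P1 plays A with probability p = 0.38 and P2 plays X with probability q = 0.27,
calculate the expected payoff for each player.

E[P1] = 5.8174, E[P2] = 2.2778

Work:
E[P1] = p·q·π₁(A,X) + p·(1-q)·π₁(A,Y) + (1-p)·q·π₁(B,X) + (1-p)·(1-q)·π₁(B,Y)
= 0.38·0.27·2 + 0.38·0.73·7 + 0.62·0.27·3 + 0.62·0.73·7
= 5.8174

E[P2] = 2.2778 (similar calculation)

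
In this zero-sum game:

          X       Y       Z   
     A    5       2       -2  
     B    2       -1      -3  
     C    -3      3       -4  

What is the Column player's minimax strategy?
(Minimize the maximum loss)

Column should play Z, value = -2

Work:
Column player minimizes Row's maximum payoff:
Column X: max payoff to Row = 5
Column Y: max payoff to Row = 3
Column Z: max payoff to Row = -2
Minimum is -2, achieved by column Z.
Minimax strategy: Z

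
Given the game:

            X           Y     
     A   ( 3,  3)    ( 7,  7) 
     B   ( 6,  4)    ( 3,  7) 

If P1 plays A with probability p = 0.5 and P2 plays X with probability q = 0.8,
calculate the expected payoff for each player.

E[P1] = 4.6, E[P2] = 4.2

Work:
E[P1] = p·q·π₁(A,X) + p·(1-q)·π₁(A,Y) + (1-p)·q·π₁(B,X) + (1-p)·(1-q)·π₁(B,Y)
= 0.5·0.8·3 + 0.5·0.2·7 + 0.5·0.8·6 + 0.5·0.2·3
= 4.6

E[P2] = 4.2 (similar calculation)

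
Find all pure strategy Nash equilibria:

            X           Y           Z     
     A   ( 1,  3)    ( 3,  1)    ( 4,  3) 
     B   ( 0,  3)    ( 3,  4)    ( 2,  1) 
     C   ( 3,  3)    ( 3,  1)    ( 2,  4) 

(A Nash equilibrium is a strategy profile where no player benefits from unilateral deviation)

Nash equilibrium: (A, Z), (B, Y)

Work:
Best responses:
  P1 vs X: payoffs [1, 0, 3] → best response C (payoff 3)
  P1 vs Y: payoffs [3, 3, 3] → best response A/B/C (payoff 3)
  P1 vs Z: payoffs [4, 2, 2] → best response A (payoff 4)
  P2 vs A: payoffs [3, 1, 3] → best response X/Z (payoff 3)
  P2 vs B: payoffs [3, 4, 1] → best response Y (payoff 4)
  P2 vs C: payoffs [3, 1, 4] → best response Z (payoff 4)
Mutual best responses: (A,Z), (B,Y) → Nash equilibria.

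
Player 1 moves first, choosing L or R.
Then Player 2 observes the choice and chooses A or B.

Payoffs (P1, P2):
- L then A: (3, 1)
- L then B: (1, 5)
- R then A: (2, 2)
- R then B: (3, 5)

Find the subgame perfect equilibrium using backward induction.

P1 plays R, P2 plays B after L and B after R; Payoff (3, 5)

Work:
Backward induction:
After L: P2 chooses B → P1 gets 1
After R: P2 chooses B → P1 gets 3
P1 chooses R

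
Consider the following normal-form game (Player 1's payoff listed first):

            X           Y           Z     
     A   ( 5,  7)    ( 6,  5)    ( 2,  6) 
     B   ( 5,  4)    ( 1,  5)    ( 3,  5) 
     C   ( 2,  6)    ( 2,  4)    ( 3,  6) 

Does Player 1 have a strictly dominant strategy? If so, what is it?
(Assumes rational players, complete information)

No strictly dominant strategy exists for Player 1

Work:
A strategy strictly dominates another if it gives a strictly higher payoff against every opponent action. Compare each pair of P1's strategies column-by-column:
  A vs B: [5 vs 5, 6 vs 1, 2 vs 3] → A does not strictly dominate B (column X: 5 ≤ 5)
  A vs C: [5 vs 2, 6 vs 2, 2 vs 3] → A does not strictly dominate C (column Z: 2 ≤ 3)
  B vs A: [5 vs 5, 1 vs 6, 3 vs 2] → B does not strictly dominate A (column X: 5 ≤ 5)
  B vs C: [5 vs 2, 1 vs 2, 3 vs 3] → B does not strictly dominate C (column Y: 1 ≤ 2)
  C vs A: [2 vs 5, 2 vs 6, 3 vs 2] → C does not strictly dominate A (column X: 2 ≤ 5)
  C vs B: [2 vs 5, 2 vs 1, 3 vs 3] → C does not strictly dominate B (column X: 2 ≤ 5)
No single strategy strictly dominates all others → no strictly dominant strategy.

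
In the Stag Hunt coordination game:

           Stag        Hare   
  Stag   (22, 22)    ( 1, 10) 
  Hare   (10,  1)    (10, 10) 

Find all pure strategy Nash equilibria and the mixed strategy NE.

Pure NE: (Stag, Stag) and (Hare, Hare); Mixed NE: p = 0.4286, q = 0.4286

Work:
Check pure NE:
(Stag, Stag): (22, 22) - no unilateral deviation beneficial
(Hare, Hare): (10, 10) - no unilateral deviation beneficial
Mixed NE: P1 plays Stag with p = 0.4286, P2 plays Stag with q = 0.4286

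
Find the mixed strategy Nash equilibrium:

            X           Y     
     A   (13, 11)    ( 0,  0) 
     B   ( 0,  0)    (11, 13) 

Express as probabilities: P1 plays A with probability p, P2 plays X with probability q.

p = 0.5417, q = 0.4583

Work:
Find probabilities that make opponent indifferent:
P2 chooses q to make P1 indifferent between A and B
P1 chooses p to make P2 indifferent between X and Y
Mixed NE: P1 plays (A: 0.5417, B: 0.4583), P2 plays (X: 0.4583, Y: 0.5417)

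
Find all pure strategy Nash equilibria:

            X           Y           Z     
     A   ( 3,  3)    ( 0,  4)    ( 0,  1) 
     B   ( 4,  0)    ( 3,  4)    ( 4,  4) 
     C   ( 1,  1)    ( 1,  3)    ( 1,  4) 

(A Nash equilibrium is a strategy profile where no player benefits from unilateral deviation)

Nash equilibrium: (B, Y), (B, Z)

Work:
Best responses:
  P1 vs X: payoffs [3, 4, 1] → best response B (payoff 4)
  P1 vs Y: payoffs [0, 3, 1] → best response B (payoff 3)
  P1 vs Z: payoffs [0, 4, 1] → best response B (payoff 4)
  P2 vs A: payoffs [3, 4, 1] → best response Y (payoff 4)
  P2 vs B: payoffs [0, 4, 4] → best response Y/Z (payoff 4)
  P2 vs C: payoffs [1, 3, 4] → best response Z (payoff 4)
Mutual best responses: (B,Y), (B,Z) → Nash equilibria.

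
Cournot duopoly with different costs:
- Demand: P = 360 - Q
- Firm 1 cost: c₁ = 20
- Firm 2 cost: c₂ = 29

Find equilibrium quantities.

q₁* = 116.33, q₂* = 107.33

Work:
Reaction: q₁ = (360 - 20 - q₂)/2
Reaction: q₂ = (360 - 29 - q₁)/2
Solve simultaneously:
q₁* = (360 - 2×20 + 29)/3 = 116.33
q₂* = (360 - 2×29 + 20)/3 = 107.33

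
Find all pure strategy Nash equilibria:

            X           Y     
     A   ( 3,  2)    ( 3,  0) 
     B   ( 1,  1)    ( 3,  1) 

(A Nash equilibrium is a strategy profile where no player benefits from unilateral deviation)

Nash equilibrium: (A, X), (B, Y)

Work:
Best responses:
  P1 vs X: payoffs [3, 1] → best response A (payoff 3)
  P1 vs Y: payoffs [3, 3] → best response A/B (payoff 3)
  P2 vs A: payoffs [2, 0] → best response X (payoff 2)
  P2 vs B: payoffs [1, 1] → best response X/Y (payoff 1)
Mutual best responses: (A,X), (B,Y) → Nash equilibria.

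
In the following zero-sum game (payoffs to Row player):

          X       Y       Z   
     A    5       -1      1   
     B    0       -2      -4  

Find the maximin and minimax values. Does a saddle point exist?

Maximin = -1, Minimax = -1, Saddle: True

Work:
Row minimums: [-1, -4] → maximin = -1
Column maximums: [5, -1, 1] → minimax = -1
Saddle point exists! Game value = -1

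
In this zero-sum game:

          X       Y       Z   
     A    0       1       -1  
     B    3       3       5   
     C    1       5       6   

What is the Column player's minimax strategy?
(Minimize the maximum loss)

Column should play X, value = 3

Work:
Column player minimizes Row's maximum payoff:
Column X: max payoff to Row = 3
Column Y: max payoff to Row = 5
Column Z: max payoff to Row = 6
Minimum is 3, achieved by column X.
Minimax strategy: X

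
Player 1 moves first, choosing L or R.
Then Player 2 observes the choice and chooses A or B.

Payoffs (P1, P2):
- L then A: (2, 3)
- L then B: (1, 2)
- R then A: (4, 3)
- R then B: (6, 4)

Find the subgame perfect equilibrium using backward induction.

P1 plays R, P2 plays A after L and B after R; Payoff (6, 4)

Work:
Backward induction:
After L: P2 chooses A → P1 gets 2
After R: P2 chooses B → P1 gets 6
P1 chooses R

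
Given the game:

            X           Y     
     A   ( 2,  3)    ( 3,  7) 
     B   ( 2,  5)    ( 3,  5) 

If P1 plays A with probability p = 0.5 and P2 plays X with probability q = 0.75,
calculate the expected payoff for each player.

E[P1] = 2.25, E[P2] = 4.5

Work:
E[P1] = p·q·π₁(A,X) + p·(1-q)·π₁(A,Y) + (1-p)·q·π₁(B,X) + (1-p)·(1-q)·π₁(B,Y)
= 0.5·0.75·2 + 0.5·0.25·3 + 0.5·0.75·2 + 0.5·0.25·3
= 2.25

E[P2] = 4.5 (similar calculation)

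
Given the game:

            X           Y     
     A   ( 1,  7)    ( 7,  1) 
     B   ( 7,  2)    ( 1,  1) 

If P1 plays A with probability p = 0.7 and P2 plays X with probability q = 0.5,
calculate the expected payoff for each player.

E[P1] = 4.0, E[P2] = 3.25

Work:
E[P1] = p·q·π₁(A,X) + p·(1-q)·π₁(A,Y) + (1-p)·q·π₁(B,X) + (1-p)·(1-q)·π₁(B,Y)
= 0.7·0.5·1 + 0.7·0.5·7 + 0.3·0.5·7 + 0.3·0.5·1
= 4.0

E[P2] = 3.25 (similar calculation)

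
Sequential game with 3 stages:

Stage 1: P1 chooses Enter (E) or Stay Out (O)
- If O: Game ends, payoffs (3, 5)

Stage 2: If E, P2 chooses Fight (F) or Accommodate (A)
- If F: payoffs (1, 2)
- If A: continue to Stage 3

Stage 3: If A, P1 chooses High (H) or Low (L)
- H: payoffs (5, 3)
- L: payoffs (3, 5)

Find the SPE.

SPE: (E, A, H); Outcome (5, 3)

Work:
Stage 3: P1 chooses H (5 vs 3)
Stage 2: P2: F->2, A->3 (anticipating H). Choose A
Stage 1: P1: O->3, E->5 (anticipating A, H). Choose E
SPE path: E -> A -> H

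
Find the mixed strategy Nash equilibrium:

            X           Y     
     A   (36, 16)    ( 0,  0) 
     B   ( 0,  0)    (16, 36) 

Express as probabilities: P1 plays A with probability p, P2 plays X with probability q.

p = 0.6923, q = 0.3077

Work:
Find probabilities that make opponent indifferent:
P2 chooses q to make P1 indifferent between A and B
P1 chooses p to make P2 indifferent between X and Y
Mixed NE: P1 plays (A: 0.6923, B: 0.3077), P2 plays (X: 0.3077, Y: 0.6923)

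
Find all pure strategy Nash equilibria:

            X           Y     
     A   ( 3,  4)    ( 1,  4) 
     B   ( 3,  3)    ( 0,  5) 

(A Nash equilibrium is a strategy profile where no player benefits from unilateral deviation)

Nash equilibrium: (A, X), (A, Y)

Work:
Best responses:
  P1 vs X: payoffs [3, 3] → best response A/B (payoff 3)
  P1 vs Y: payoffs [1, 0] → best response A (payoff 1)
  P2 vs A: payoffs [4, 4] → best response X/Y (payoff 4)
  P2 vs B: payoffs [3, 5] → best response Y (payoff 5)
Mutual best responses: (A,X), (A,Y) → Nash equilibria.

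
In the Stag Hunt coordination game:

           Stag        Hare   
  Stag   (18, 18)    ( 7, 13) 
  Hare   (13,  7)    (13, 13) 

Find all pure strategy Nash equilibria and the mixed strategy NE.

Pure NE: (Stag, Stag) and (Hare, Hare); Mixed NE: p = 0.5455, q = 0.5455

Work:
Check pure NE:
(Stag, Stag): (18, 18) - no unilateral deviation beneficial
(Hare, Hare): (13, 13) - no unilateral deviation beneficial
Mixed NE: P1 plays Stag with p = 0.5455, P2 plays Stag with q = 0.5455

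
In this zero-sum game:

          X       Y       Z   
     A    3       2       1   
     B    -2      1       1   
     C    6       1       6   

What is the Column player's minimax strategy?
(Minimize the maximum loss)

Column should play Y, value = 2

Work:
Column player minimizes Row's maximum payoff:
Column X: max payoff to Row = 6
Column Y: max payoff to Row = 2
Column Z: max payoff to Row = 6
Minimum is 2, achieved by column Y.
Minimax strategy: Y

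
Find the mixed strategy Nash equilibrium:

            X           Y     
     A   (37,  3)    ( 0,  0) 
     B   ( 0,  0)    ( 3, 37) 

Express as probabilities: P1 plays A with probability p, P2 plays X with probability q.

p = 0.925, q = 0.075

Work:
Find probabilities that make opponent indifferent:
P2 chooses q to make P1 indifferent between A and B
P1 chooses p to make P2 indifferent between X and Y
Mixed NE: P1 plays (A: 0.925, B: 0.075), P2 plays (X: 0.075, Y: 0.925)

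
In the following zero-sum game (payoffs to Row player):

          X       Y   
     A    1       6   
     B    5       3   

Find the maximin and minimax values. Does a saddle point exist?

Maximin = 3, Minimax = 5, Saddle: False

Work:
Row minimums: [1, 3] → maximin = 3
Column maximums: [5, 6] → minimax = 5
No saddle point (maximin ≠ minimax). Mixed strategy needed.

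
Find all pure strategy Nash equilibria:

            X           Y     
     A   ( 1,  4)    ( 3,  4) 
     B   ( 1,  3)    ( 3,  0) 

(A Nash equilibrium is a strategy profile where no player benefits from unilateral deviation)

Nash equilibrium: (A, X), (A, Y), (B, X)

Work:
Best responses:
  P1 vs X: payoffs [1, 1] → best response A/B (payoff 1)
  P1 vs Y: payoffs [3, 3] → best response A/B (payoff 3)
  P2 vs A: payoffs [4, 4] → best response X/Y (payoff 4)
  P2 vs B: payoffs [3, 0] → best response X (payoff 3)
Mutual best responses: (A,X), (A,Y), (B,X) → Nash equilibria.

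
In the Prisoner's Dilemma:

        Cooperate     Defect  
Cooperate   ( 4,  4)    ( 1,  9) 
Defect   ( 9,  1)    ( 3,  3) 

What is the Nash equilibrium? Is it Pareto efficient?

(Defect, Defect) is NE; not Pareto efficient

Work:
Defect dominates Cooperate for both players:
If P2 cooperates: Defect (9) > Cooperate (4)
If P2 defects: Defect (3) > Cooperate (1)
NE: (Defect, Defect) with payoff (3, 3)
But (Cooperate, Cooperate) = (4, 4) Pareto dominates (3, 3)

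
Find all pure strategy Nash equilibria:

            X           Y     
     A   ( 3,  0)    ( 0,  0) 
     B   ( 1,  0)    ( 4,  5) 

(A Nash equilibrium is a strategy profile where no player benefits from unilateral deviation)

Nash equilibrium: (A, X), (B, Y)

Work:
Best responses:
  P1 vs X: payoffs [3, 1] → best response A (payoff 3)
  P1 vs Y: payoffs [0, 4] → best response B (payoff 4)
  P2 vs A: payoffs [0, 0] → best response X/Y (payoff 0)
  P2 vs B: payoffs [0, 5] → best response Y (payoff 5)
Mutual best responses: (A,X), (B,Y) → Nash equilibria.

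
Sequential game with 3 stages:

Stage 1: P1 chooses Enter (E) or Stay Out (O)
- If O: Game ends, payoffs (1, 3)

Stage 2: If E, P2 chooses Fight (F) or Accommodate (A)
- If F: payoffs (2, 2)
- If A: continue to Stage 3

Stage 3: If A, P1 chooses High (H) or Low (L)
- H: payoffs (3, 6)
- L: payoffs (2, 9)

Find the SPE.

SPE: (E, A, H); Outcome (3, 6)

Work:
Stage 3: P1 chooses H (3 vs 2)
Stage 2: P2: F->2, A->6 (anticipating H). Choose A
Stage 1: P1: O->1, E->3 (anticipating A, H). Choose E
SPE path: E -> A -> H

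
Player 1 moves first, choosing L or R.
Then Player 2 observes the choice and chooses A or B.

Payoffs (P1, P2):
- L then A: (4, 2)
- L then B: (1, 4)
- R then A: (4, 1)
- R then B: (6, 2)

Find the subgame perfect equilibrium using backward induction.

P1 plays R, P2 plays B after L and B after R; Payoff (6, 2)

Work:
Backward induction:
After L: P2 chooses B → P1 gets 1
After R: P2 chooses B → P1 gets 6
P1 chooses R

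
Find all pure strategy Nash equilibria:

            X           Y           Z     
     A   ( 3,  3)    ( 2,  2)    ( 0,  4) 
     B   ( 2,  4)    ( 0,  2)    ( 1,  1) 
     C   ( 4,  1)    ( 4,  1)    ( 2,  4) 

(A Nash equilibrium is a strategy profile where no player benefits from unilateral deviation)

Nash equilibrium: (C, Z)

Work:
Best responses:
  P1 vs X: payoffs [3, 2, 4] → best response C (payoff 4)
  P1 vs Y: payoffs [2, 0, 4] → best response C (payoff 4)
  P1 vs Z: payoffs [0, 1, 2] → best response C (payoff 2)
  P2 vs A: payoffs [3, 2, 4] → best response Z (payoff 4)
  P2 vs B: payoffs [4, 2, 1] → best response X (payoff 4)
  P2 vs C: payoffs [1, 1, 4] → best response Z (payoff 4)
Mutual best responses: (C,Z) → Nash equilibria.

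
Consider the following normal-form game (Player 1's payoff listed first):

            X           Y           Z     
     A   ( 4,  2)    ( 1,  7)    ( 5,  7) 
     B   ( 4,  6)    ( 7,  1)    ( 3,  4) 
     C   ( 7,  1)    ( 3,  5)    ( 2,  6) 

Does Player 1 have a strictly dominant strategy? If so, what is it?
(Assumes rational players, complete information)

No strictly dominant strategy exists for Player 1

Work:
A strategy strictly dominates another if it gives a strictly higher payoff against every opponent action. Compare each pair of P1's strategies column-by-column:
  A vs B: [4 vs 4, 1 vs 7, 5 vs 3] → A does not strictly dominate B (column X: 4 ≤ 4)
  A vs C: [4 vs 7, 1 vs 3, 5 vs 2] → A does not strictly dominate C (column X: 4 ≤ 7)
  B vs A: [4 vs 4, 7 vs 1, 3 vs 5] → B does not strictly dominate A (column X: 4 ≤ 4)
  B vs C: [4 vs 7, 7 vs 3, 3 vs 2] → B does not strictly dominate C (column X: 4 ≤ 7)
  C vs A: [7 vs 4, 3 vs 1, 2 vs 5] → C does not strictly dominate A (column Z: 2 ≤ 5)
  C vs B: [7 vs 4, 3 vs 7, 2 vs 3] → C does not strictly dominate B (column Y: 3 ≤ 7)
No single strategy strictly dominates all others → no strictly dominant strategy.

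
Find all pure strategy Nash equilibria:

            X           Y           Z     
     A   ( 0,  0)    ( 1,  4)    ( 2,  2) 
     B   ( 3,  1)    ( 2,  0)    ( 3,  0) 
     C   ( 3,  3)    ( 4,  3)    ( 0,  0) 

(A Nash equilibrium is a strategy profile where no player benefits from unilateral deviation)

Nash equilibrium: (B, X), (C, X), (C, Y)

Work:
Best responses:
  P1 vs X: payoffs [0, 3, 3] → best response B/C (payoff 3)
  P1 vs Y: payoffs [1, 2, 4] → best response C (payoff 4)
  P1 vs Z: payoffs [2, 3, 0] → best response B (payoff 3)
  P2 vs A: payoffs [0, 4, 2] → best response Y (payoff 4)
  P2 vs B: payoffs [1, 0, 0] → best response X (payoff 1)
  P2 vs C: payoffs [3, 3, 0] → best response X/Y (payoff 3)
Mutual best responses: (B,X), (C,X), (C,Y) → Nash equilibria.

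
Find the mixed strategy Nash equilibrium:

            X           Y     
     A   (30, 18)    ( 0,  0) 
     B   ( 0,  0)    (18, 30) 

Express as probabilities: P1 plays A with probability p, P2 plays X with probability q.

p = 0.625, q = 0.375

Work:
Find probabilities that make opponent indifferent:
P2 chooses q to make P1 indifferent between A and B
P1 chooses p to make P2 indifferent between X and Y
Mixed NE: P1 plays (A: 0.625, B: 0.375), P2 plays (X: 0.375, Y: 0.625)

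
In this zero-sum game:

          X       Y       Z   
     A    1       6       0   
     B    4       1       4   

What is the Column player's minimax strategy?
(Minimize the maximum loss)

Column should play X or Z (all achieve the minimum), value = 4

Work:
Column player minimizes Row's maximum payoff:
Column X: max payoff to Row = 4
Column Y: max payoff to Row = 6
Column Z: max payoff to Row = 4
Minimum is 4, achieved by columns X, Z (tied).
Each of X or Z is a minimax strategy.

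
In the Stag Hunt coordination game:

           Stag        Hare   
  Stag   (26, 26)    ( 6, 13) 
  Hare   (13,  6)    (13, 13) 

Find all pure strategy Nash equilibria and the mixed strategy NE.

Pure NE: (Stag, Stag) and (Hare, Hare); Mixed NE: p = 0.35, q = 0.35

Work:
Check pure NE:
(Stag, Stag): (26, 26) - no unilateral deviation beneficial
(Hare, Hare): (13, 13) - no unilateral deviation beneficial
Mixed NE: P1 plays Stag with p = 0.35, P2 plays Stag with q = 0.35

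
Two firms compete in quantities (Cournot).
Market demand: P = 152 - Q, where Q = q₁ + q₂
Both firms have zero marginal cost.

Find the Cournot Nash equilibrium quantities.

q₁* = q₂* = 50.67; P* = 50.67

Work:
Profit: π_i = P·q_i = (a - q_i - q_j)·q_i
FOC: ∂π_i/∂q_i = a - 2q_i - q_j = 0
Reaction function: q_i = (152 - q_j)/2
Symmetry: q* = 152/3 = 50.67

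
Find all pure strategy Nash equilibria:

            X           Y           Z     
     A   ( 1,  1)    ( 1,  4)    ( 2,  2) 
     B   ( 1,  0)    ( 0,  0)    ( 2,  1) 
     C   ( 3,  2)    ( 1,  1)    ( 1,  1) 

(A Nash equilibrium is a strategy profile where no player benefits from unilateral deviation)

Nash equilibrium: (A, Y), (B, Z), (C, X)

Work:
Best responses:
  P1 vs X: payoffs [1, 1, 3] → best response C (payoff 3)
  P1 vs Y: payoffs [1, 0, 1] → best response A/C (payoff 1)
  P1 vs Z: payoffs [2, 2, 1] → best response A/B (payoff 2)
  P2 vs A: payoffs [1, 4, 2] → best response Y (payoff 4)
  P2 vs B: payoffs [0, 0, 1] → best response Z (payoff 1)
  P2 vs C: payoffs [2, 1, 1] → best response X (payoff 2)
Mutual best responses: (A,Y), (B,Z), (C,X) → Nash equilibria.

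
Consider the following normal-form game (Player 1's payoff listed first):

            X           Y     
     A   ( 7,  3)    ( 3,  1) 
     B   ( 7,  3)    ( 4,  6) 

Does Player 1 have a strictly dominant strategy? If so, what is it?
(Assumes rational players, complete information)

No strictly dominant strategy exists for Player 1

Work:
A strategy strictly dominates another if it gives a strictly higher payoff against every opponent action. Compare each pair of P1's strategies column-by-column:
  A vs B: [7 vs 7, 3 vs 4] → A does not strictly dominate B (column X: 7 ≤ 7)
  B vs A: [7 vs 7, 4 vs 3] → B does not strictly dominate A (column X: 7 ≤ 7)
No single strategy strictly dominates all others → no strictly dominant strategy.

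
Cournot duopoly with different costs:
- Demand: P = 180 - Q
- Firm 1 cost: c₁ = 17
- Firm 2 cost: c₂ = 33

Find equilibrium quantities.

q₁* = 59.67, q₂* = 43.67

Work:
Reaction: q₁ = (180 - 17 - q₂)/2
Reaction: q₂ = (180 - 33 - q₁)/2
Solve simultaneously:
q₁* = (180 - 2×17 + 33)/3 = 59.67
q₂* = (180 - 2×33 + 17)/3 = 43.67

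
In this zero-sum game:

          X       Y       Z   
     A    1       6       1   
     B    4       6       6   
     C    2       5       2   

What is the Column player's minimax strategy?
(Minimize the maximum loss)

Column should play X, value = 4

Work:
Column player minimizes Row's maximum payoff:
Column X: max payoff to Row = 4
Column Y: max payoff to Row = 6
Column Z: max payoff to Row = 6
Minimum is 4, achieved by column X.
Minimax strategy: X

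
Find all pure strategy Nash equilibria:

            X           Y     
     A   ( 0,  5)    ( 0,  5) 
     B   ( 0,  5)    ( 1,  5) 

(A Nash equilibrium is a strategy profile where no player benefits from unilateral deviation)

Nash equilibrium: (A, X), (B, X), (B, Y)

Work:
Best responses:
  P1 vs X: payoffs [0, 0] → best response A/B (payoff 0)
  P1 vs Y: payoffs [0, 1] → best response B (payoff 1)
  P2 vs A: payoffs [5, 5] → best response X/Y (payoff 5)
  P2 vs B: payoffs [5, 5] → best response X/Y (payoff 5)
Mutual best responses: (A,X), (B,X), (B,Y) → Nash equilibria.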